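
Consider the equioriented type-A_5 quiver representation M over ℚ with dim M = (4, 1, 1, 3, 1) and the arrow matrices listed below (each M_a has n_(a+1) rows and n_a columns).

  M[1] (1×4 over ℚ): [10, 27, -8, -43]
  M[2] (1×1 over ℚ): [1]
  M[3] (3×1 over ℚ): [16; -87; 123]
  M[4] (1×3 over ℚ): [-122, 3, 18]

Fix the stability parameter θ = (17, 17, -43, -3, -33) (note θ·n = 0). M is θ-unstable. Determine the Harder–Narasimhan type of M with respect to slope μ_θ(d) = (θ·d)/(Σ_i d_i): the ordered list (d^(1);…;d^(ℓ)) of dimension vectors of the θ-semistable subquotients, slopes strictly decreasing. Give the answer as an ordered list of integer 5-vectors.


Via rank(M_{q-1}∘⋯∘M_p): M ≅ I[1,1]^3, I[1,5], I[4,4]^2.
μ_θ-semistable layers: μ^(1)=17; μ^(2)=-3; μ^(3)=-9

((3, 0, 0, 0, 0); (0, 0, 0, 2, 0); (1, 1, 1, 1, 1))


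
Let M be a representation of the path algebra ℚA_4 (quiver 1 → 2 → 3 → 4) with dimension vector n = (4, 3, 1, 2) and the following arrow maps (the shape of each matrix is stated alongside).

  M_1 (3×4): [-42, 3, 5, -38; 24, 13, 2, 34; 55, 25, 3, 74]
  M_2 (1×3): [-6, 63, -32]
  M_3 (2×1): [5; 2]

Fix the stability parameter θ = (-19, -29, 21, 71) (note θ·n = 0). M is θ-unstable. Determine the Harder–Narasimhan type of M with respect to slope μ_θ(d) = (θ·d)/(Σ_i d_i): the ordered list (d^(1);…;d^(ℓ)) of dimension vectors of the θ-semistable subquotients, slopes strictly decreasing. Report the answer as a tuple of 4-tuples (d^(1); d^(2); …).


Barcode: M ≅ I[1,1], I[1,2]^2, I[1,4], I[4,4]. HN layers by μ_θ (4 steps, strictly decreasing):
  μ^(1)=71; μ^(2)=21; μ^(3)=-19; μ^(4)=-24

((0, 0, 0, 2); (0, 0, 1, 0); (1, 0, 0, 0); (3, 3, 0, 0))


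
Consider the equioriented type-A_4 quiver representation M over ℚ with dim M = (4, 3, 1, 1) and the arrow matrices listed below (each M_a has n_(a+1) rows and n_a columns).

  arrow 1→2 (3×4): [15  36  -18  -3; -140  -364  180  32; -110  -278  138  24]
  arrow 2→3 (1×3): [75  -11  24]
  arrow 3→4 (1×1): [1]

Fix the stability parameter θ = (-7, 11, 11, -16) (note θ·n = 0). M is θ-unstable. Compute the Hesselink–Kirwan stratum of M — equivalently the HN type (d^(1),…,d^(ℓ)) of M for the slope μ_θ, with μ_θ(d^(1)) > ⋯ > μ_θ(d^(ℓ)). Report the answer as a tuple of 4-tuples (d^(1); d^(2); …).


Barcode: M ≅ I[1,1]^2, I[1,2], I[1,4], I[2,2]. HN layers by μ_θ (3 steps, strictly decreasing):
  μ^(1)=11; μ^(2)=2; μ^(3)=-7

((0, 2, 0, 0); (0, 1, 1, 1); (4, 0, 0, 0))


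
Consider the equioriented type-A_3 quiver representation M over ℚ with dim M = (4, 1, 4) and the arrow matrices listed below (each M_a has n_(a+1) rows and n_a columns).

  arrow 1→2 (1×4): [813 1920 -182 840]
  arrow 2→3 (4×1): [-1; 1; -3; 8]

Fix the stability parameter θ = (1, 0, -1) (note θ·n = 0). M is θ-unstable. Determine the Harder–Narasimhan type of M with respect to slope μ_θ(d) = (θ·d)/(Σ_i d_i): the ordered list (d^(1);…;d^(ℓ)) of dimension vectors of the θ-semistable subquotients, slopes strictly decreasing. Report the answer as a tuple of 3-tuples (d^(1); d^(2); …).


Via rank(M_{q-1}∘⋯∘M_p): M ≅ I[1,1]^3, I[1,3], I[3,3]^3.
μ_θ-semistable layers: μ^(1)=1; μ^(2)=0; μ^(3)=-1

((3, 0, 0); (1, 1, 1); (0, 0, 3))


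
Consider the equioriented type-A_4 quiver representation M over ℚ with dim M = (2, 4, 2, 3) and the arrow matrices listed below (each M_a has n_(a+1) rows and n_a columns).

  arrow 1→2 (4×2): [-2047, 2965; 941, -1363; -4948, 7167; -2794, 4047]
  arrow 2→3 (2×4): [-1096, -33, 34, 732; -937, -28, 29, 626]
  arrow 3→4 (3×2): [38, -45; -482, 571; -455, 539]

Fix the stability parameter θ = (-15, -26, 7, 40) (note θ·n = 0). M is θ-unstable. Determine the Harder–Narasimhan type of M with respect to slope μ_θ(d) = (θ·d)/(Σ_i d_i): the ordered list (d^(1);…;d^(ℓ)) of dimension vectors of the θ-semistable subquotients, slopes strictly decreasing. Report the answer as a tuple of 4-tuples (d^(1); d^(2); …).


Via rank(M_{q-1}∘⋯∘M_p): M ≅ I[1,4]^2, I[2,2]^2, I[4,4].
μ_θ-semistable layers: μ^(1)=40; μ^(2)=7; μ^(3)=-41/2; μ^(4)=-26

((0, 0, 0, 3); (0, 0, 2, 0); (2, 2, 0, 0); (0, 2, 0, 0))


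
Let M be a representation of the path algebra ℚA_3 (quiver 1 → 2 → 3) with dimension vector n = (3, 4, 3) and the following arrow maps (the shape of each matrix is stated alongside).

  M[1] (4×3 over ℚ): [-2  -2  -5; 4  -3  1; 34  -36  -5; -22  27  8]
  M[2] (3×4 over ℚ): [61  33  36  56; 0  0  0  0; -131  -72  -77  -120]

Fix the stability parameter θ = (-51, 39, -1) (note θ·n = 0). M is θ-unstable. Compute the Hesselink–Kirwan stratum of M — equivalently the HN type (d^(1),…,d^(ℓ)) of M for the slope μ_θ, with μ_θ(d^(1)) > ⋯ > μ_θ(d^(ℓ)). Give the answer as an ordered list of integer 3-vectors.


Barcode: M ≅ I[1,1], I[1,2], I[1,3], I[2,2], I[2,3], I[3,3]. HN layers by μ_θ (4 steps, strictly decreasing):
  μ^(1)=39; μ^(2)=19; μ^(3)=-1; μ^(4)=-51

((0, 2, 0); (0, 2, 2); (0, 0, 1); (3, 0, 0))


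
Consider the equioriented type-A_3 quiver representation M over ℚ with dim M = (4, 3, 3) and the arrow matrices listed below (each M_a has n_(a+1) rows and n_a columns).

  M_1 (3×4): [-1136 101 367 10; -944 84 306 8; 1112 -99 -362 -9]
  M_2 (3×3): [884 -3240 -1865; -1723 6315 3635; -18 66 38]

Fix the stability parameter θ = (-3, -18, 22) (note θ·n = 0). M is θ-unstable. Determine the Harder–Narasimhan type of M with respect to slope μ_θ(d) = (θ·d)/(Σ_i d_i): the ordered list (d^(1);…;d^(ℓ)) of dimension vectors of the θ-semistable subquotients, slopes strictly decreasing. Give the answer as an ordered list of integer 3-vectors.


Via rank(M_{q-1}∘⋯∘M_p): M ≅ I[1,1], I[1,2], I[1,3]^2, I[3,3].
μ_θ-semistable layers: μ^(1)=22; μ^(2)=-3; μ^(3)=-21/2

((0, 0, 3); (1, 0, 0); (3, 3, 0))


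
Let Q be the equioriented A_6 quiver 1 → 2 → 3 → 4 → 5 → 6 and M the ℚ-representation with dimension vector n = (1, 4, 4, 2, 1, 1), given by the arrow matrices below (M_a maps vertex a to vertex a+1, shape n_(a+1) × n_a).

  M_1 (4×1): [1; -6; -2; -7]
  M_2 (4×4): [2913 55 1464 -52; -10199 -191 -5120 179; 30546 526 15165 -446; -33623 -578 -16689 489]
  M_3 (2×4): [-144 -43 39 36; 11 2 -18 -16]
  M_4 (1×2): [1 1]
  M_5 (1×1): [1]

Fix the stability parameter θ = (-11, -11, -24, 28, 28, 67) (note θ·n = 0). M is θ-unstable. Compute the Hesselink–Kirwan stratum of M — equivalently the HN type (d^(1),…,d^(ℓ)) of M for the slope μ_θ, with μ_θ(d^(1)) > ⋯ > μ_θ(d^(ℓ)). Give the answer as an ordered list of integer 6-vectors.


Via rank(M_{q-1}∘⋯∘M_p): M ≅ I[1,6], I[2,3]^2, I[2,4].
μ_θ-semistable layers: μ^(1)=67; μ^(2)=28; μ^(3)=-46/3; μ^(4)=-35/2

((0, 0, 0, 0, 0, 1); (0, 0, 0, 2, 1, 0); (1, 1, 1, 0, 0, 0); (0, 3, 3, 0, 0, 0))


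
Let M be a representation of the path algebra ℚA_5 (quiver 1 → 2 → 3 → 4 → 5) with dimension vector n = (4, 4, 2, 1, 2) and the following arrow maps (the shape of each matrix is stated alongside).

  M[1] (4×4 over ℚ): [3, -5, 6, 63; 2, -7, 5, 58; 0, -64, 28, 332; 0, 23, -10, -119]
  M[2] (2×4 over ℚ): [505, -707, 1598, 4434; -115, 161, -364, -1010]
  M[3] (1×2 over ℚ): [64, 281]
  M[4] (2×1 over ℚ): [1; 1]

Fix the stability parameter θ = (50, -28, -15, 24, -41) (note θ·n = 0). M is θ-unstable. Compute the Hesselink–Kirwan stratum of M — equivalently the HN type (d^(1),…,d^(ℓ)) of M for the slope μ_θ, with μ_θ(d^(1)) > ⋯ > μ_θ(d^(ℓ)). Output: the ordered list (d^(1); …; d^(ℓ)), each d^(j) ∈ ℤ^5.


Barcode: M ≅ I[1,1], I[1,2], I[1,3], I[1,5], I[2,2], I[5,5]. HN layers by μ_θ (6 steps, strictly decreasing):
  μ^(1)=50; μ^(2)=11; μ^(3)=7/3; μ^(4)=-2; μ^(5)=-28; μ^(6)=-41

((1, 0, 0, 0, 0); (1, 1, 0, 0, 0); (1, 1, 1, 0, 0); (1, 1, 1, 1, 1); (0, 1, 0, 0, 0); (0, 0, 0, 0, 1))


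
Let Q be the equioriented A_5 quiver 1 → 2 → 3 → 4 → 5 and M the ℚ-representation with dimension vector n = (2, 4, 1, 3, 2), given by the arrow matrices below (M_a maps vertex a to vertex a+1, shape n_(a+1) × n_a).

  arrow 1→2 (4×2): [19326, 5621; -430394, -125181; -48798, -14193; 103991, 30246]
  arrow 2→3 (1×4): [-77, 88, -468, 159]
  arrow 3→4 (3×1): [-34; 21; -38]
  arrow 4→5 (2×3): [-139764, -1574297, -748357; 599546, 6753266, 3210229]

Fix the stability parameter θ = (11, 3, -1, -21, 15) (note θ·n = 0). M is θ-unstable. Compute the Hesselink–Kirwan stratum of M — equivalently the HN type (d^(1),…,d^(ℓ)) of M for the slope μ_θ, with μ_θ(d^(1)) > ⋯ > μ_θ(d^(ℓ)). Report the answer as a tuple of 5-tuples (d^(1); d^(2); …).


Barcode: M ≅ I[1,2], I[1,5], I[2,2]^2, I[4,4], I[4,5]. HN layers by μ_θ (5 steps, strictly decreasing):
  μ^(1)=15; μ^(2)=7; μ^(3)=3; μ^(4)=-2; μ^(5)=-21

((0, 0, 0, 0, 2); (1, 1, 0, 0, 0); (0, 2, 0, 0, 0); (1, 1, 1, 1, 0); (0, 0, 0, 2, 0))


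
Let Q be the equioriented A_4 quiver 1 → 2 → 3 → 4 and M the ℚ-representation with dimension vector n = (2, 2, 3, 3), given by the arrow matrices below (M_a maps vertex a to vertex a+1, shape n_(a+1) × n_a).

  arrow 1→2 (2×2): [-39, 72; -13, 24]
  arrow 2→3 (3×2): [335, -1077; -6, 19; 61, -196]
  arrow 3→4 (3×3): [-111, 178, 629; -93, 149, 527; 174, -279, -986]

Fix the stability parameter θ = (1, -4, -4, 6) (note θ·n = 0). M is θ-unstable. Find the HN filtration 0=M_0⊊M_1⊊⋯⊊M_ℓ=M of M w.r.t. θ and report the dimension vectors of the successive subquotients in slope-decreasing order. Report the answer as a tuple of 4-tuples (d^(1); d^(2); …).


Interval decomposition of M: I[1,1], I[1,4], I[2,4], I[3,3], I[4,4].
HN type (ℓ=4): μ^(1)=6; μ^(2)=1; μ^(3)=-7/3; μ^(4)=-4

((0, 0, 0, 3); (1, 0, 0, 0); (1, 1, 1, 0); (0, 1, 2, 0))


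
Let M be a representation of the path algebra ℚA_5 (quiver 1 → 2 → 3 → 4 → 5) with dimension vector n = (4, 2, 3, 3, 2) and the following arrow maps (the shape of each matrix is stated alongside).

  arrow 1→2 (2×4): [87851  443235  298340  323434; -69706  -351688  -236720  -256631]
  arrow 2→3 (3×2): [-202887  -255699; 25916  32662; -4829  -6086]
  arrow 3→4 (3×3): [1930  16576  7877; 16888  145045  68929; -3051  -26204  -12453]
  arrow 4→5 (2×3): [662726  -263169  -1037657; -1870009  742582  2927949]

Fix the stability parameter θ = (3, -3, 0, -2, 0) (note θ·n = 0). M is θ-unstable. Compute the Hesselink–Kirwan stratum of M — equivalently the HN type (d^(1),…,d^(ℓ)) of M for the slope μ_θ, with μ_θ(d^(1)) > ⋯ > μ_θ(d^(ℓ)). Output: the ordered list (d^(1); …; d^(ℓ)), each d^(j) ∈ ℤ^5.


Interval decomposition of M: I[1,1]^2, I[1,4], I[1,5], I[3,5].
HN type (ℓ=4): μ^(1)=3; μ^(2)=0; μ^(3)=-1/2; μ^(4)=-1

((2, 0, 0, 0, 0); (0, 0, 0, 0, 2); (2, 2, 2, 2, 0); (0, 0, 1, 1, 0))


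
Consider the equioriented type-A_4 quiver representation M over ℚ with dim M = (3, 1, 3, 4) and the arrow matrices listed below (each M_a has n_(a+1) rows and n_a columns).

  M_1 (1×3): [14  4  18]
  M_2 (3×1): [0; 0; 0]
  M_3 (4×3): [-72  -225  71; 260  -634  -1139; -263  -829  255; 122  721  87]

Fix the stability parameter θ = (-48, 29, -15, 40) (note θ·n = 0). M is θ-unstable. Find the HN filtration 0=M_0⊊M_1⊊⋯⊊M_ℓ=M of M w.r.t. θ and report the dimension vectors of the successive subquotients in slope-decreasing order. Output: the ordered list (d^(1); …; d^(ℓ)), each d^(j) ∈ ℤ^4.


Barcode: M ≅ I[1,1]^2, I[1,2], I[3,4]^3, I[4,4]. HN layers by μ_θ (4 steps, strictly decreasing):
  μ^(1)=40; μ^(2)=29; μ^(3)=-15; μ^(4)=-48

((0, 0, 0, 4); (0, 1, 0, 0); (0, 0, 3, 0); (3, 0, 0, 0))


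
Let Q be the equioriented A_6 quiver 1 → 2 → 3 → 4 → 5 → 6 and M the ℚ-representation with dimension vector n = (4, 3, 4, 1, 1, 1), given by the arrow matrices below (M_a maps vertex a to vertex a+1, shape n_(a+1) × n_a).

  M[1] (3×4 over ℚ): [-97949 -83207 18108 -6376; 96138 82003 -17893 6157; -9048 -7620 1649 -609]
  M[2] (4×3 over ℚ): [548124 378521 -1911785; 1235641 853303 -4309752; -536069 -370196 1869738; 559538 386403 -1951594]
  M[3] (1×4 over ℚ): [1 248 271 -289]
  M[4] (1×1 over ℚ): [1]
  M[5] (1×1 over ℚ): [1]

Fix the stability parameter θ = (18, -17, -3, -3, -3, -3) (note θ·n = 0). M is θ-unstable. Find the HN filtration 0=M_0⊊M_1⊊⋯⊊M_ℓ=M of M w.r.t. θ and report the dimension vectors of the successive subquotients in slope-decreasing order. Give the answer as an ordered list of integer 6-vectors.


Barcode: M ≅ I[1,1], I[1,3]^2, I[1,6], I[3,3]. HN layers by μ_θ (4 steps, strictly decreasing):
  μ^(1)=18; μ^(2)=-2/3; μ^(3)=-11/6; μ^(4)=-3

((1, 0, 0, 0, 0, 0); (2, 2, 2, 0, 0, 0); (1, 1, 1, 1, 1, 1); (0, 0, 1, 0, 0, 0))


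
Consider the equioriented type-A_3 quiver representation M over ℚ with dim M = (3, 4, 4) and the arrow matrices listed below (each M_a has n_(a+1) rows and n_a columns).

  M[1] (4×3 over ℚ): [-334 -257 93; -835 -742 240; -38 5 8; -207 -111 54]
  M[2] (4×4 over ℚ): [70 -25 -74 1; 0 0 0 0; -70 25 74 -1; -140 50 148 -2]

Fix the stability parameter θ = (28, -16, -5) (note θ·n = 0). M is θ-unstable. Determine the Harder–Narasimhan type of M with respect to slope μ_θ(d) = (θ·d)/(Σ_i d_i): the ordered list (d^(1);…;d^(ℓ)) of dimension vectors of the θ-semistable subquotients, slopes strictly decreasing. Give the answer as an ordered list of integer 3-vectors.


Interval decomposition of M: I[1,2]^2, I[1,3], I[2,2], I[3,3]^3.
HN type (ℓ=4): μ^(1)=6; μ^(2)=7/3; μ^(3)=-5; μ^(4)=-16

((2, 2, 0); (1, 1, 1); (0, 0, 3); (0, 1, 0))


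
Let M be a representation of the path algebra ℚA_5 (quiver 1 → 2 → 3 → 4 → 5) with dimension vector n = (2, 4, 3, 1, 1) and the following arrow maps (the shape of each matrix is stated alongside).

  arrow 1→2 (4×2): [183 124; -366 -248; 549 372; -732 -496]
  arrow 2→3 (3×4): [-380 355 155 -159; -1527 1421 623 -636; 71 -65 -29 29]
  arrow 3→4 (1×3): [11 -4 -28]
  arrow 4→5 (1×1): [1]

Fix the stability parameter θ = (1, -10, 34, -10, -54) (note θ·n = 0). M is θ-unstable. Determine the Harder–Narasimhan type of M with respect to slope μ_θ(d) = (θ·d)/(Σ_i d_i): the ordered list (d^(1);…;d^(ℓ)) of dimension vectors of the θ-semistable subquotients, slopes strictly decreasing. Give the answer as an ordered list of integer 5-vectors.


Via rank(M_{q-1}∘⋯∘M_p): M ≅ I[1,1], I[1,5], I[2,2], I[2,3]^2.
μ_θ-semistable layers: μ^(1)=34; μ^(2)=1; μ^(3)=-39/5; μ^(4)=-10

((0, 0, 2, 0, 0); (1, 0, 0, 0, 0); (1, 1, 1, 1, 1); (0, 3, 0, 0, 0))


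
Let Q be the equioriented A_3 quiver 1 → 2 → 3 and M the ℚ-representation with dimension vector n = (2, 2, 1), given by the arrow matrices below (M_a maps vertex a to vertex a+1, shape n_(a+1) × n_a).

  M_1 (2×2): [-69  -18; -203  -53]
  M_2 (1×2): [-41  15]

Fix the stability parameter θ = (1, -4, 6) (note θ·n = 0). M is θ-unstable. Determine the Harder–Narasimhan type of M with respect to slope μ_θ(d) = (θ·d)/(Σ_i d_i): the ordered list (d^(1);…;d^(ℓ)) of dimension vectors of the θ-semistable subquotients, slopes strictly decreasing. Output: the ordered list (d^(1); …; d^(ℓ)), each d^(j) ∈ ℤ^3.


Interval decomposition of M: I[1,2], I[1,3].
HN type (ℓ=2): μ^(1)=6; μ^(2)=-3/2

((0, 0, 1); (2, 2, 0))


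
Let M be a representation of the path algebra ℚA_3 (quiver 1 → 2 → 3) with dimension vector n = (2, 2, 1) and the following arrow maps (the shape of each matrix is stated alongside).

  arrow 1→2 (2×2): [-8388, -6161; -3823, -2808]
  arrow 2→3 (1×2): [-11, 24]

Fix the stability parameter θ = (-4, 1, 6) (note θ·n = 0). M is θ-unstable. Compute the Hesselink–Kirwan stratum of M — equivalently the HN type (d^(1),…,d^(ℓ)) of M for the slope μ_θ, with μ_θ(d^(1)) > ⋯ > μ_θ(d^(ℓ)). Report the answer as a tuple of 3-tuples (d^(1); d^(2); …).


Via rank(M_{q-1}∘⋯∘M_p): M ≅ I[1,2], I[1,3].
μ_θ-semistable layers: μ^(1)=6; μ^(2)=1; μ^(3)=-4

((0, 0, 1); (0, 2, 0); (2, 0, 0))


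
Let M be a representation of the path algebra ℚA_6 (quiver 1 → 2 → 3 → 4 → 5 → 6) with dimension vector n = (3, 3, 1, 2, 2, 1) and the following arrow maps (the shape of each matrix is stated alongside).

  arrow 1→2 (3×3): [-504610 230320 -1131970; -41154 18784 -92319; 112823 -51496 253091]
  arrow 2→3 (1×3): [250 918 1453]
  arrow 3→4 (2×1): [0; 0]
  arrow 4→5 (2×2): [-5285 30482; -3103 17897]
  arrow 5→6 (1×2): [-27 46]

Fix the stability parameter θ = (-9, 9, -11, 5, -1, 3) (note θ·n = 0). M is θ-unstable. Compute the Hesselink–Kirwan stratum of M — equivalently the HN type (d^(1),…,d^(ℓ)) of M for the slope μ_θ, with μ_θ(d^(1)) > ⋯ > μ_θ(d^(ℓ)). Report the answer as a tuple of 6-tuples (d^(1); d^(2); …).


Barcode: M ≅ I[1,1], I[1,2], I[1,3], I[2,2], I[4,5], I[4,6]. HN layers by μ_θ (5 steps, strictly decreasing):
  μ^(1)=9; μ^(2)=3; μ^(3)=2; μ^(4)=-1; μ^(5)=-9

((0, 2, 0, 0, 0, 0); (0, 0, 0, 0, 0, 1); (0, 0, 0, 2, 2, 0); (0, 1, 1, 0, 0, 0); (3, 0, 0, 0, 0, 0))


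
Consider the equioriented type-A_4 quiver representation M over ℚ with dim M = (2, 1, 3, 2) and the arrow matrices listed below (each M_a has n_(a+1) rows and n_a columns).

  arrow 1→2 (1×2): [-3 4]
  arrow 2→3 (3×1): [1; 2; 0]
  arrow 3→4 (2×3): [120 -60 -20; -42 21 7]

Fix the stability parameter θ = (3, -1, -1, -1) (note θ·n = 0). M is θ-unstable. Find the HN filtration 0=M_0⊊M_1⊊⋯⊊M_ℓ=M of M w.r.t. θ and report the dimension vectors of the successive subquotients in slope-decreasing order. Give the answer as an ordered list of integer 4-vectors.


Interval decomposition of M: I[1,1], I[1,3], I[3,3], I[3,4], I[4,4].
HN type (ℓ=3): μ^(1)=3; μ^(2)=1/3; μ^(3)=-1

((1, 0, 0, 0); (1, 1, 1, 0); (0, 0, 2, 2))


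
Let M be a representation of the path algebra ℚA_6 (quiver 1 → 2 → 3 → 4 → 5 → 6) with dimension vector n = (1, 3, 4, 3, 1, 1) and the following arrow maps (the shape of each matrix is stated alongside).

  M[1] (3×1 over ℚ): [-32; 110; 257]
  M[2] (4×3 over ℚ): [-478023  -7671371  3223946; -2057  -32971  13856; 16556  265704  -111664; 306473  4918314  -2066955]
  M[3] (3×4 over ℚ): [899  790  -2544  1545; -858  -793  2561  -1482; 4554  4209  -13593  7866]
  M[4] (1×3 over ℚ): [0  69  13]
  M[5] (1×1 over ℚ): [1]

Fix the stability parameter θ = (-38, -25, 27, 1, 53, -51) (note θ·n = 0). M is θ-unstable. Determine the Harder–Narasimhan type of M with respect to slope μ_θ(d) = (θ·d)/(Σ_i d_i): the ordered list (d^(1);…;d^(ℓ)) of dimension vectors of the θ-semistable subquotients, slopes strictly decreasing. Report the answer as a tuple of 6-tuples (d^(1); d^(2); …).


Via rank(M_{q-1}∘⋯∘M_p): M ≅ I[1,4], I[2,3], I[2,4], I[3,3], I[4,6].
μ_θ-semistable layers: μ^(1)=27; μ^(2)=14; μ^(3)=1; μ^(4)=-25; μ^(5)=-38

((0, 0, 2, 0, 0, 0); (0, 0, 2, 2, 0, 0); (0, 0, 0, 1, 1, 1); (0, 3, 0, 0, 0, 0); (1, 0, 0, 0, 0, 0))


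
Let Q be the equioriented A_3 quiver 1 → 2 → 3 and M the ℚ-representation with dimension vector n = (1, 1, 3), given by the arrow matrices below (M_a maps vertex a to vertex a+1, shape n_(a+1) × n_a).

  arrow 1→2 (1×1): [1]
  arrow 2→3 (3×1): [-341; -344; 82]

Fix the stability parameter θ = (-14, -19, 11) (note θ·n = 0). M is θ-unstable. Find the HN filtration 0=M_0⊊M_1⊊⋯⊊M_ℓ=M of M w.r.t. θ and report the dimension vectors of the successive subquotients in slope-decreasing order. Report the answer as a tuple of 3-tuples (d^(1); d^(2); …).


Barcode: M ≅ I[1,3], I[3,3]^2. HN layers by μ_θ (2 steps, strictly decreasing):
  μ^(1)=11; μ^(2)=-33/2

((0, 0, 3); (1, 1, 0))


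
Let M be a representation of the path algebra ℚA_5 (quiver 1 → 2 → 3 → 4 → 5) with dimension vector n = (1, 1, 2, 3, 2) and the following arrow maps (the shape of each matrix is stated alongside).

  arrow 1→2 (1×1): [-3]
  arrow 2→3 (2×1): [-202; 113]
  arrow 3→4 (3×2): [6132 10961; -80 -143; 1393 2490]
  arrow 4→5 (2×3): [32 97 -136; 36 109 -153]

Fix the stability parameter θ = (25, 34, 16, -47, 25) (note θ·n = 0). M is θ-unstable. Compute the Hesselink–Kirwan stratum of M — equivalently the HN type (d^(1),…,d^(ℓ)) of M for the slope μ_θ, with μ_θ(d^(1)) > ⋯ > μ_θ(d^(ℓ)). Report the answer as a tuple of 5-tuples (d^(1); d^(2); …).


Interval decomposition of M: I[1,5], I[3,5], I[4,4].
HN type (ℓ=4): μ^(1)=25; μ^(2)=7; μ^(3)=-31/2; μ^(4)=-47

((0, 0, 0, 0, 2); (1, 1, 1, 1, 0); (0, 0, 1, 1, 0); (0, 0, 0, 1, 0))


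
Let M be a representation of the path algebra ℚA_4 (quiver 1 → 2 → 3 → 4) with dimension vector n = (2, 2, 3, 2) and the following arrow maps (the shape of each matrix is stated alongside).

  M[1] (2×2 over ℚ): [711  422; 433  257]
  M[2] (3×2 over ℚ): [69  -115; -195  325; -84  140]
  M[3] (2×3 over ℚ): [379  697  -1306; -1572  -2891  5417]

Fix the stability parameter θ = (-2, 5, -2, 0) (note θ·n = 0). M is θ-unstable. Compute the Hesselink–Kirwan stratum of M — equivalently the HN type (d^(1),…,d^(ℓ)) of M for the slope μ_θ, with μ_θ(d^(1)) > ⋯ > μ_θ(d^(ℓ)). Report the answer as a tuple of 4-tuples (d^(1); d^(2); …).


Barcode: M ≅ I[1,2], I[1,4], I[3,3], I[3,4]. HN layers by μ_θ (4 steps, strictly decreasing):
  μ^(1)=5; μ^(2)=1; μ^(3)=0; μ^(4)=-2

((0, 1, 0, 0); (0, 1, 1, 1); (0, 0, 0, 1); (2, 0, 2, 0))


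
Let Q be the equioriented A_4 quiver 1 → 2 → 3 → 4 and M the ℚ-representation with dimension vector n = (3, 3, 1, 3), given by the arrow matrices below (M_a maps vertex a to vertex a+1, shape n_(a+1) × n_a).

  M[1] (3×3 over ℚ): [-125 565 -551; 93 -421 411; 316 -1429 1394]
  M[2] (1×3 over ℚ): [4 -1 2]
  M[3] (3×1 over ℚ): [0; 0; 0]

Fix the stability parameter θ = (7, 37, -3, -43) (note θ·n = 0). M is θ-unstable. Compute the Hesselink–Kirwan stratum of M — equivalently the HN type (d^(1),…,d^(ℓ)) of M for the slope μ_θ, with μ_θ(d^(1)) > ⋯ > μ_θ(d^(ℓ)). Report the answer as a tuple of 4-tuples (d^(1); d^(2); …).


Barcode: M ≅ I[1,2]^2, I[1,3], I[4,4]^3. HN layers by μ_θ (4 steps, strictly decreasing):
  μ^(1)=37; μ^(2)=17; μ^(3)=7; μ^(4)=-43

((0, 2, 0, 0); (0, 1, 1, 0); (3, 0, 0, 0); (0, 0, 0, 3))


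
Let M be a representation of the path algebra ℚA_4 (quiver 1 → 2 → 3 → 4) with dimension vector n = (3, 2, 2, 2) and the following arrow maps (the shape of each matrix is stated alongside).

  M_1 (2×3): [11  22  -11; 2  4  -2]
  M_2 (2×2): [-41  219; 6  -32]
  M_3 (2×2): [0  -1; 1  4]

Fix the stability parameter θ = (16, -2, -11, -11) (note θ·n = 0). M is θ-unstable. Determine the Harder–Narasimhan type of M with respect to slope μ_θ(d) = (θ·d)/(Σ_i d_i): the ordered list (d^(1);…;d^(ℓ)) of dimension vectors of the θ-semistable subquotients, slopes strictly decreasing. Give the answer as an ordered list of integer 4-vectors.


Barcode: M ≅ I[1,1]^2, I[1,4], I[2,4]. HN layers by μ_θ (3 steps, strictly decreasing):
  μ^(1)=16; μ^(2)=-2; μ^(3)=-8

((2, 0, 0, 0); (1, 1, 1, 1); (0, 1, 1, 1))


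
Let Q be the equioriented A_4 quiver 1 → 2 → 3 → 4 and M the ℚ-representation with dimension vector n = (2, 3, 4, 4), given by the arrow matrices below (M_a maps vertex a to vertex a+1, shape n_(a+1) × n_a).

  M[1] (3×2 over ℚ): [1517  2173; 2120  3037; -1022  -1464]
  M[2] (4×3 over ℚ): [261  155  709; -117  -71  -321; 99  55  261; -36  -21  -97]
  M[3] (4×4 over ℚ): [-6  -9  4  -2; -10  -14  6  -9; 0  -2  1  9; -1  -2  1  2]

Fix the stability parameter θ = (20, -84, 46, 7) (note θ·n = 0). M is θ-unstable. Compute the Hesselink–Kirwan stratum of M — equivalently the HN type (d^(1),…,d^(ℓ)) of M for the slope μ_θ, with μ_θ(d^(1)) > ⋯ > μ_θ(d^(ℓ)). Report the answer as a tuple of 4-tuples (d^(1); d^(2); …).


Barcode: M ≅ I[1,4]^2, I[2,2], I[3,4]^2. HN layers by μ_θ (3 steps, strictly decreasing):
  μ^(1)=53/2; μ^(2)=-32; μ^(3)=-84

((0, 0, 4, 4); (2, 2, 0, 0); (0, 1, 0, 0))


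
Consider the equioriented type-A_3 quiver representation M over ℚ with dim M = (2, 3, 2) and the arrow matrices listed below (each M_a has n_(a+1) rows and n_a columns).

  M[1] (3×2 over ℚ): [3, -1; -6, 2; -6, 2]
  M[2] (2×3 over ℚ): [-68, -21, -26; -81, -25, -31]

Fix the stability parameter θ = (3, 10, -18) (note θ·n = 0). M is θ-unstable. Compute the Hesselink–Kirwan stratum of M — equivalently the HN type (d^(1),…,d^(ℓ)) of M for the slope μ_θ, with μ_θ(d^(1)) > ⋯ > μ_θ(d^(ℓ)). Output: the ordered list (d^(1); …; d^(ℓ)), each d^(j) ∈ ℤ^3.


Interval decomposition of M: I[1,1], I[1,3], I[2,2], I[2,3].
HN type (ℓ=4): μ^(1)=10; μ^(2)=3; μ^(3)=-5/3; μ^(4)=-4

((0, 1, 0); (1, 0, 0); (1, 1, 1); (0, 1, 1))


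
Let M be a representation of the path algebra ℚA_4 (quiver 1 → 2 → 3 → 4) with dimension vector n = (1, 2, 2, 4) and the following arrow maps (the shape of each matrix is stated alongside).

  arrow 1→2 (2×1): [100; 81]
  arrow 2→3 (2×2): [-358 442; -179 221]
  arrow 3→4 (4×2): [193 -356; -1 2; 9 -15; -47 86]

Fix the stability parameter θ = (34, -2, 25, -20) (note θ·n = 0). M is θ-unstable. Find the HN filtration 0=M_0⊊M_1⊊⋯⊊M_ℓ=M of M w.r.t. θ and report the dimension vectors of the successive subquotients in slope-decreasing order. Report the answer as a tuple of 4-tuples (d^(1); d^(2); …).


Via rank(M_{q-1}∘⋯∘M_p): M ≅ I[1,4], I[2,2], I[3,4], I[4,4]^2.
μ_θ-semistable layers: μ^(1)=37/4; μ^(2)=5/2; μ^(3)=-2; μ^(4)=-20

((1, 1, 1, 1); (0, 0, 1, 1); (0, 1, 0, 0); (0, 0, 0, 2))


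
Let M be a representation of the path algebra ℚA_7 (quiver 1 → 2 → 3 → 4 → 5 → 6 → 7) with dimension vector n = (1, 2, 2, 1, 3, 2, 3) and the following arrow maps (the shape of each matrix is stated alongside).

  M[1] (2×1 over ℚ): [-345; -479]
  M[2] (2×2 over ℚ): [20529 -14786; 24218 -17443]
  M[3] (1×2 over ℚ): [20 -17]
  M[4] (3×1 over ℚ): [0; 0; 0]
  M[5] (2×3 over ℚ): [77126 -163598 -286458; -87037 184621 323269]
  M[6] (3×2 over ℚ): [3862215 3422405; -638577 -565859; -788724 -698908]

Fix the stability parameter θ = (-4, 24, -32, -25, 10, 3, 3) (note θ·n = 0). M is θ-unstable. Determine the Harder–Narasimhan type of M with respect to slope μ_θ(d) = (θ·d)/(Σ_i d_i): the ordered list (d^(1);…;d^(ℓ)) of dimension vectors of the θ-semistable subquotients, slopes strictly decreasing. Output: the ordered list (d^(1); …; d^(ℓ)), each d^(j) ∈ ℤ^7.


Via rank(M_{q-1}∘⋯∘M_p): M ≅ I[1,4], I[2,3], I[5,5], I[5,6], I[5,7], I[7,7]^2.
μ_θ-semistable layers: μ^(1)=10; μ^(2)=13/2; μ^(3)=16/3; μ^(4)=3; μ^(5)=-4; μ^(6)=-37/4

((0, 0, 0, 0, 1, 0, 0); (0, 0, 0, 0, 1, 1, 0); (0, 0, 0, 0, 1, 1, 1); (0, 0, 0, 0, 0, 0, 2); (0, 1, 1, 0, 0, 0, 0); (1, 1, 1, 1, 0, 0, 0))


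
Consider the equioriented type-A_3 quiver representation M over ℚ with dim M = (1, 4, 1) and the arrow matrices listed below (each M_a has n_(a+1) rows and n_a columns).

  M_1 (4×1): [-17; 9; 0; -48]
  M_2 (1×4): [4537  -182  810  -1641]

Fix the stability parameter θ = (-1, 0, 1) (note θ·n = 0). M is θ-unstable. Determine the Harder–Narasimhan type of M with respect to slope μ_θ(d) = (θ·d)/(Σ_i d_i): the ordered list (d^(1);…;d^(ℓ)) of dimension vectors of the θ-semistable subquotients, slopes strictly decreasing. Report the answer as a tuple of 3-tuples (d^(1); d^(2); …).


Interval decomposition of M: I[1,3], I[2,2]^3.
HN type (ℓ=3): μ^(1)=1; μ^(2)=0; μ^(3)=-1

((0, 0, 1); (0, 4, 0); (1, 0, 0))


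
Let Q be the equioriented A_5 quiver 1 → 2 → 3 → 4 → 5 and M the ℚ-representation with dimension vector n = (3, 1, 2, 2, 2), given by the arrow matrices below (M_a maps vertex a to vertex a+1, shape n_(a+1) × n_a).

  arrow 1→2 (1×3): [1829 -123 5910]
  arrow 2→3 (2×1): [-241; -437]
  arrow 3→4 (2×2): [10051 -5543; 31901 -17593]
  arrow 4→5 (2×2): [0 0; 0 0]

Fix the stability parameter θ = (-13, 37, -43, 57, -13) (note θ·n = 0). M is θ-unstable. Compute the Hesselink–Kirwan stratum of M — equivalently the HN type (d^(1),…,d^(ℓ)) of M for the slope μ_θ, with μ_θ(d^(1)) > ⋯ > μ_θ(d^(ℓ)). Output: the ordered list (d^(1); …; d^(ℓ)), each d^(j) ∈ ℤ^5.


Interval decomposition of M: I[1,1]^2, I[1,3], I[3,4], I[4,4], I[5,5]^2.
HN type (ℓ=4): μ^(1)=57; μ^(2)=-3; μ^(3)=-13; μ^(4)=-43

((0, 0, 0, 2, 0); (0, 1, 1, 0, 0); (3, 0, 0, 0, 2); (0, 0, 1, 0, 0))


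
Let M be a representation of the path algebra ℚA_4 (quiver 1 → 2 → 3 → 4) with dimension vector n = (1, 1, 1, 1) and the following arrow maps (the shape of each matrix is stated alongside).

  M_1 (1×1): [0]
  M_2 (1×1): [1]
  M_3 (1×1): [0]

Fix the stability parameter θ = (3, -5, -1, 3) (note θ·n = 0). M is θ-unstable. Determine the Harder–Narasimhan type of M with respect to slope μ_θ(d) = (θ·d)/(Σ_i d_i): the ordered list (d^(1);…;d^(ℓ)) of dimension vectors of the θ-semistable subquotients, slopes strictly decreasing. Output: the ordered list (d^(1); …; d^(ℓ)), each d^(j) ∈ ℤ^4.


Via rank(M_{q-1}∘⋯∘M_p): M ≅ I[1,1], I[2,3], I[4,4].
μ_θ-semistable layers: μ^(1)=3; μ^(2)=-1; μ^(3)=-5

((1, 0, 0, 1); (0, 0, 1, 0); (0, 1, 0, 0))


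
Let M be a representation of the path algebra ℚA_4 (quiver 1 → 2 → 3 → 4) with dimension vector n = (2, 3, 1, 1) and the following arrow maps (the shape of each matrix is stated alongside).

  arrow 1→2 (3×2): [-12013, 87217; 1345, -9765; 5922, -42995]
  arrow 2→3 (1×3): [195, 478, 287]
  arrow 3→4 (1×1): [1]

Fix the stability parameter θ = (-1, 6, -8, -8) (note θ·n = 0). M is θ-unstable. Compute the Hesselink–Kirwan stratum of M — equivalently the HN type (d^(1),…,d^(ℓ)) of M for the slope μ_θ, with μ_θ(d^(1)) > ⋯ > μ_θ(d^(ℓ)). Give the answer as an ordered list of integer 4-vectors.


Interval decomposition of M: I[1,2], I[1,4], I[2,2].
HN type (ℓ=3): μ^(1)=6; μ^(2)=-1; μ^(3)=-11/4

((0, 2, 0, 0); (1, 0, 0, 0); (1, 1, 1, 1))


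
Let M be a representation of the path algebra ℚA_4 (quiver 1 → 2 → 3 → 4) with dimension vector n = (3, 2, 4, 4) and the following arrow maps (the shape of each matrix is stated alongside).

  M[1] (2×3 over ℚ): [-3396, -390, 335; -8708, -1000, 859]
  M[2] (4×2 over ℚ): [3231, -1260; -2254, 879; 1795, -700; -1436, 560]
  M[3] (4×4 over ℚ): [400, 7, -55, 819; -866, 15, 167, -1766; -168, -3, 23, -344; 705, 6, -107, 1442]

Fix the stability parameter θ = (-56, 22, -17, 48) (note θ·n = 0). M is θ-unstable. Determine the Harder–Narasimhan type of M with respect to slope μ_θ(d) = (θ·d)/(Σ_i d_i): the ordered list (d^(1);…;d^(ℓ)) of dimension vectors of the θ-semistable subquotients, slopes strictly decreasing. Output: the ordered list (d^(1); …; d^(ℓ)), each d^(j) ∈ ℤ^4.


Via rank(M_{q-1}∘⋯∘M_p): M ≅ I[1,1], I[1,3], I[1,4], I[3,4]^2, I[4,4].
μ_θ-semistable layers: μ^(1)=48; μ^(2)=5/2; μ^(3)=-17; μ^(4)=-56

((0, 0, 0, 4); (0, 2, 2, 0); (0, 0, 2, 0); (3, 0, 0, 0))


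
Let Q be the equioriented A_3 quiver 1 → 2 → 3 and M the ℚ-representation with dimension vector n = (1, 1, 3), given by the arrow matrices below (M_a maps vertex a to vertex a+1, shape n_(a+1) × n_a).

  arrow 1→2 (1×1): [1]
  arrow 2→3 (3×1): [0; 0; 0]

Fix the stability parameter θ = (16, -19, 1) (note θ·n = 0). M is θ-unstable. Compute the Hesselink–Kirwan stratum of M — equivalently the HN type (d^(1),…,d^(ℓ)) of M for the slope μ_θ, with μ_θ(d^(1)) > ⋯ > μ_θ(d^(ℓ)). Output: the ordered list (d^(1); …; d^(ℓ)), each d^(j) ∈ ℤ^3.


Interval decomposition of M: I[1,2], I[3,3]^3.
HN type (ℓ=2): μ^(1)=1; μ^(2)=-3/2

((0, 0, 3); (1, 1, 0))


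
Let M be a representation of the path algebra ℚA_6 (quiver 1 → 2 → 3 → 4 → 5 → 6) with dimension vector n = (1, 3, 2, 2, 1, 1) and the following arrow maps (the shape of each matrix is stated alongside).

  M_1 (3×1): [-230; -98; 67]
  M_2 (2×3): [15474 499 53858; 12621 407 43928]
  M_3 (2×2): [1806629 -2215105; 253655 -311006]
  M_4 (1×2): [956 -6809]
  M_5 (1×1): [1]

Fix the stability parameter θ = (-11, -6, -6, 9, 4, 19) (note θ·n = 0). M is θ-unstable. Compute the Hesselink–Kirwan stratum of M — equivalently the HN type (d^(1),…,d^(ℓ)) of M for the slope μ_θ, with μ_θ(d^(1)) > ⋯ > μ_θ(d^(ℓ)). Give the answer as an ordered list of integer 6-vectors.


Barcode: M ≅ I[1,6], I[2,2], I[2,4]. HN layers by μ_θ (5 steps, strictly decreasing):
  μ^(1)=19; μ^(2)=9; μ^(3)=13/2; μ^(4)=-6; μ^(5)=-11

((0, 0, 0, 0, 0, 1); (0, 0, 0, 1, 0, 0); (0, 0, 0, 1, 1, 0); (0, 3, 2, 0, 0, 0); (1, 0, 0, 0, 0, 0))


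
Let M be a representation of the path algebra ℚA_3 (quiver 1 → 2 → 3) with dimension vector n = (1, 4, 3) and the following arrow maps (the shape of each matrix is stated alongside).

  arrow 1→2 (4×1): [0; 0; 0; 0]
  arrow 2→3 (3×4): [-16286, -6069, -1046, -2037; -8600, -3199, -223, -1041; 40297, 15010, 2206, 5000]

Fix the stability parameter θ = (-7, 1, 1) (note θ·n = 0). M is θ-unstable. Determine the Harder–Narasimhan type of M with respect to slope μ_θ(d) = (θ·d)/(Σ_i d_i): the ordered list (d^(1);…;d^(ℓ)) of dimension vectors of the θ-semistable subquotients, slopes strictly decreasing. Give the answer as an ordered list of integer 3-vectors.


Interval decomposition of M: I[1,1], I[2,2], I[2,3]^3.
HN type (ℓ=2): μ^(1)=1; μ^(2)=-7

((0, 4, 3); (1, 0, 0))


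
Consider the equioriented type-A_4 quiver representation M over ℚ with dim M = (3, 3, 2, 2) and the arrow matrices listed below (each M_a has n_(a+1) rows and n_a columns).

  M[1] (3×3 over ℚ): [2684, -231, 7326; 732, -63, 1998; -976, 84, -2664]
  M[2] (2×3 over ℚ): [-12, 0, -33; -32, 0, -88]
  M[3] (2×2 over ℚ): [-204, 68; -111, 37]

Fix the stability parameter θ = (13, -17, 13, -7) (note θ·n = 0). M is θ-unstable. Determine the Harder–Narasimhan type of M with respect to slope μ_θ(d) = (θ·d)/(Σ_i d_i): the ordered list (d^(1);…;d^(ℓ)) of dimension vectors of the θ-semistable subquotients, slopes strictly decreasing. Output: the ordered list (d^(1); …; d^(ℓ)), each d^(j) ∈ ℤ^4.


Barcode: M ≅ I[1,1]^2, I[1,2], I[2,2], I[2,4], I[3,3], I[4,4]. HN layers by μ_θ (5 steps, strictly decreasing):
  μ^(1)=13; μ^(2)=3; μ^(3)=-2; μ^(4)=-7; μ^(5)=-17

((2, 0, 1, 0); (0, 0, 1, 1); (1, 1, 0, 0); (0, 0, 0, 1); (0, 2, 0, 0))


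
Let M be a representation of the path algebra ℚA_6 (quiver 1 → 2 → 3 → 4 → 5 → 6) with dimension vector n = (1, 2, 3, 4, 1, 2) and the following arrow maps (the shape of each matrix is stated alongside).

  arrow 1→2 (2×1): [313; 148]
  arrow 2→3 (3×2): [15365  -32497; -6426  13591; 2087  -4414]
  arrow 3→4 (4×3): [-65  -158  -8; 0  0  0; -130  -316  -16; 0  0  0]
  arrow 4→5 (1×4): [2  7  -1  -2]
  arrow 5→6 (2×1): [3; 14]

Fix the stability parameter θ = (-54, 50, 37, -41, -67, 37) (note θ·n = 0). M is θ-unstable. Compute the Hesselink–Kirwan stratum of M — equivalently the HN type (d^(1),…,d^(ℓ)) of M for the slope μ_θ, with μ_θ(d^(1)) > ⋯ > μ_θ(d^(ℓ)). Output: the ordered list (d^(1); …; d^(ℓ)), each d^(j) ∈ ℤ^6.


Via rank(M_{q-1}∘⋯∘M_p): M ≅ I[1,4], I[2,3], I[3,3], I[4,4]^2, I[4,6], I[6,6].
μ_θ-semistable layers: μ^(1)=87/2; μ^(2)=37; μ^(3)=46/3; μ^(4)=-41; μ^(5)=-54

((0, 1, 1, 0, 0, 0); (0, 0, 1, 0, 0, 2); (0, 1, 1, 1, 0, 0); (0, 0, 0, 2, 0, 0); (1, 0, 0, 1, 1, 0))


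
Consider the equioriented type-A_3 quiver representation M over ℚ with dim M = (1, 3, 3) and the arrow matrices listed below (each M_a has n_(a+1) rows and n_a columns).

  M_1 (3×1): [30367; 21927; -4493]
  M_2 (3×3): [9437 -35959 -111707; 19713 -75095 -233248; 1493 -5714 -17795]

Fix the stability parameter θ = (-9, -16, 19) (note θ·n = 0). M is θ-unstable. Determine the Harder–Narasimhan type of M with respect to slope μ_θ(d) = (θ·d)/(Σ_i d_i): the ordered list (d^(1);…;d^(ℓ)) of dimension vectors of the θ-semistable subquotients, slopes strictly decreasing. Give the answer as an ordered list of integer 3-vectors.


Barcode: M ≅ I[1,3], I[2,3]^2. HN layers by μ_θ (3 steps, strictly decreasing):
  μ^(1)=19; μ^(2)=-25/2; μ^(3)=-16

((0, 0, 3); (1, 1, 0); (0, 2, 0))


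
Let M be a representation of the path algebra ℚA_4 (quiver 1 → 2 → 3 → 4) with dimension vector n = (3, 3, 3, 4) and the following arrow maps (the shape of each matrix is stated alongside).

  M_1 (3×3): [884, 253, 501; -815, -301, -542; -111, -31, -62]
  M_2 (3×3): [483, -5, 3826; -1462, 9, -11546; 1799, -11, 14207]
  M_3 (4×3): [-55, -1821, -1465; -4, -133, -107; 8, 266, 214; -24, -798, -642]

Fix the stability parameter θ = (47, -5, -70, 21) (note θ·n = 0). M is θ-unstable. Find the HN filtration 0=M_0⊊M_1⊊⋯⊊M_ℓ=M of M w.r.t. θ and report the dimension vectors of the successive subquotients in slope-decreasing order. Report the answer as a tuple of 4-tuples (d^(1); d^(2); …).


Barcode: M ≅ I[1,3], I[1,4]^2, I[4,4]^2. HN layers by μ_θ (2 steps, strictly decreasing):
  μ^(1)=21; μ^(2)=-28/3

((0, 0, 0, 4); (3, 3, 3, 0))


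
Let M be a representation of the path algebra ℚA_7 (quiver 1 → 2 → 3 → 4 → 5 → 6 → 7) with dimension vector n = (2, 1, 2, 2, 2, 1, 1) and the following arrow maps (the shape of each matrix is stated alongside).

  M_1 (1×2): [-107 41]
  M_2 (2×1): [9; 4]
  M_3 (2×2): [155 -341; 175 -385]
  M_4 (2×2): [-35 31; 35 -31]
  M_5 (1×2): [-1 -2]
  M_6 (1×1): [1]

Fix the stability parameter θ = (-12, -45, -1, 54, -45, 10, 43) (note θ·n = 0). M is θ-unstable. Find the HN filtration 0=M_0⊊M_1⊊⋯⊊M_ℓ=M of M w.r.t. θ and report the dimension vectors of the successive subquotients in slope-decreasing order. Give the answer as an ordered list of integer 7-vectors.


Via rank(M_{q-1}∘⋯∘M_p): M ≅ I[1,1], I[1,4], I[3,3], I[4,7], I[5,5].
μ_θ-semistable layers: μ^(1)=54; μ^(2)=43; μ^(3)=10; μ^(4)=9/2; μ^(5)=-1; μ^(6)=-12; μ^(7)=-57/2; μ^(8)=-45

((0, 0, 0, 1, 0, 0, 0); (0, 0, 0, 0, 0, 0, 1); (0, 0, 0, 0, 0, 1, 0); (0, 0, 0, 1, 1, 0, 0); (0, 0, 2, 0, 0, 0, 0); (1, 0, 0, 0, 0, 0, 0); (1, 1, 0, 0, 0, 0, 0); (0, 0, 0, 0, 1, 0, 0))


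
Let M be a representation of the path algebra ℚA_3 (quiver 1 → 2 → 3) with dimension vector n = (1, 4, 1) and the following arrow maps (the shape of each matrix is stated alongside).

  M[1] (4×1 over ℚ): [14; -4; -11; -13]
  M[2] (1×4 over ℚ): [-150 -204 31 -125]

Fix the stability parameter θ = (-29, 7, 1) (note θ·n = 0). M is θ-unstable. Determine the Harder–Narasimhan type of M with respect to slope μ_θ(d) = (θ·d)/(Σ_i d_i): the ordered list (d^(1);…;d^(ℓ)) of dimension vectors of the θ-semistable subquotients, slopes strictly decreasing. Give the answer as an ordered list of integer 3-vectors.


Barcode: M ≅ I[1,2], I[2,2]^2, I[2,3]. HN layers by μ_θ (3 steps, strictly decreasing):
  μ^(1)=7; μ^(2)=4; μ^(3)=-29

((0, 3, 0); (0, 1, 1); (1, 0, 0))


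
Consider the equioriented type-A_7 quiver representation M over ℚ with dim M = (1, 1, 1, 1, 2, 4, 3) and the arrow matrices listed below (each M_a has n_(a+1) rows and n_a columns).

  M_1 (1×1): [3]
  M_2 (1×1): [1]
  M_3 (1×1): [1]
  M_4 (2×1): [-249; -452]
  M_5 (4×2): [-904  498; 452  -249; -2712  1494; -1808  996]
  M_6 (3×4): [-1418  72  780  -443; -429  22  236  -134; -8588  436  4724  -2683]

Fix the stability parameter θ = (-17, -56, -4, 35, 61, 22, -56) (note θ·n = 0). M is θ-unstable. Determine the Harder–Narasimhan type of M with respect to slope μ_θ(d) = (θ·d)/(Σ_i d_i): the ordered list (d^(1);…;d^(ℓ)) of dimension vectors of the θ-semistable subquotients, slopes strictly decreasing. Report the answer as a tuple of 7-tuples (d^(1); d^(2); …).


Via rank(M_{q-1}∘⋯∘M_p): M ≅ I[1,5], I[5,6], I[6,6], I[6,7]^2, I[7,7].
μ_θ-semistable layers: μ^(1)=61; μ^(2)=83/2; μ^(3)=35; μ^(4)=22; μ^(5)=-4; μ^(6)=-17; μ^(7)=-73/2; μ^(8)=-56

((0, 0, 0, 0, 1, 0, 0); (0, 0, 0, 0, 1, 1, 0); (0, 0, 0, 1, 0, 0, 0); (0, 0, 0, 0, 0, 1, 0); (0, 0, 1, 0, 0, 0, 0); (0, 0, 0, 0, 0, 2, 2); (1, 1, 0, 0, 0, 0, 0); (0, 0, 0, 0, 0, 0, 1))
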